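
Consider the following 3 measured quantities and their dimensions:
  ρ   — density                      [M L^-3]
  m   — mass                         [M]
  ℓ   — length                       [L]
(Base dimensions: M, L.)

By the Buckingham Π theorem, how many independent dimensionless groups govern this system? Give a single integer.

1

Dimensional matrix (M×L by ρ×m×ℓ):
  M: [ 1  1  0]
  L: [-3  0  1]
Echelon form has 2 nonzero rows (pivots: ρ,m)
Π count = n − r = 3 − 2 = 1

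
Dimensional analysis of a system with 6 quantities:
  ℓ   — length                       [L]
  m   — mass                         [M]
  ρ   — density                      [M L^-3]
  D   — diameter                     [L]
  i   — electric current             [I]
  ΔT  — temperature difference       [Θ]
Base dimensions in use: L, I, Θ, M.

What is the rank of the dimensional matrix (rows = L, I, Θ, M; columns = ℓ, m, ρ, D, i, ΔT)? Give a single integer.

Exponent matrix [L,I,Θ,M] × [ℓ,m,ρ,D,i,ΔT]:
  L: [ 1  0 -3  1  0  0]
  I: [ 0  0  0  0  1  0]
  Θ: [ 0  0  0  0  0  1]
  M: [ 0  1  1  0  0  0]
Row reduction gives pivot columns ℓ,m,i,ΔT; rank = 4

4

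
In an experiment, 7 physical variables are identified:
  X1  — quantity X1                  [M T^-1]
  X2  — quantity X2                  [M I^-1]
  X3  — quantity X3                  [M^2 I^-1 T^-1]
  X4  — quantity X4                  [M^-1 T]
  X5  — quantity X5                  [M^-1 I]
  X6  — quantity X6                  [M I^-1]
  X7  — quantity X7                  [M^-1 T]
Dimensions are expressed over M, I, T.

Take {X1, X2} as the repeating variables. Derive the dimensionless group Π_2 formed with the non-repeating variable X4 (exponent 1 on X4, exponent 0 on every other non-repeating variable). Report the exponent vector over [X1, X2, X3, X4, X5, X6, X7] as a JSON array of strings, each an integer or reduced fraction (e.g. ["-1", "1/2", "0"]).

["1", "0", "0", "1", "0", "0", "0"]

Exponent matrix [M,I,T] × [X1,X2,X3,X4,X5,X6,X7]:
  M: [ 1  1  2 -1 -1  1 -1]
  I: [ 0 -1 -1  0  1 -1  0]
  T: [-1  0 -1  1  0  0  1]
Echelon form has 2 nonzero rows (pivots: X1,X2)
Pivot set = {X1,X2}, free = {X3,X4,X5,X6,X7}
RREF:
  r0: [   1    0    1   -1    0    0   -1]
  r1: [   0    1    1    0   -1    1    0]
  r2: [   0    0    0    0    0    0    0]
Fix exponent of X4 at 1, X3 at 0, X5 at 0, X6 at 0, X7 at 0; solve each RREF row for its pivot's exponent:
  r0: exp(X1) + (-1)·1 = 0 ⇒ exp(X1) = 1
  r1: exp(X2) + (0)·1 = 0 ⇒ exp(X2) = 0
Π_2 = X1 · X4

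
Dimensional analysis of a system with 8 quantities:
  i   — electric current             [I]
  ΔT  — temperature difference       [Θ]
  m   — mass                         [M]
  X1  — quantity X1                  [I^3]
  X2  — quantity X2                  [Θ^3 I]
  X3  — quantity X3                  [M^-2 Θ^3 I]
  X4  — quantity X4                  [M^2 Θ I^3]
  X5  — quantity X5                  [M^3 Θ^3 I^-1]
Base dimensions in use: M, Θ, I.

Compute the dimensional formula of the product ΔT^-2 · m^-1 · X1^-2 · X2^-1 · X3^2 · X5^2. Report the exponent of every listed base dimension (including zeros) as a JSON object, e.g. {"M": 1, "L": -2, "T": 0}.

{"M": 1, "Θ": 7, "I": -7}

Dimensional matrix (M×Θ×I by i×ΔT×m×X1×X2×X3×X4×X5):
  M: [ 0  0  1  0  0 -2  2  3]
  Θ: [ 0  1  0  0  3  3  1  3]
  I: [ 1  0  0  3  1  1  3 -1]
  [M]: (-2)·0+(-1)·1+(-2)·0+(-1)·0+(2)·-2+(2)·3 = 1
  [Θ]: (-2)·1+(-1)·0+(-2)·0+(-1)·3+(2)·3+(2)·3 = 7
  [I]: (-2)·0+(-1)·0+(-2)·3+(-1)·1+(2)·1+(2)·-1 = -7
⇒ M Θ^7 I^-7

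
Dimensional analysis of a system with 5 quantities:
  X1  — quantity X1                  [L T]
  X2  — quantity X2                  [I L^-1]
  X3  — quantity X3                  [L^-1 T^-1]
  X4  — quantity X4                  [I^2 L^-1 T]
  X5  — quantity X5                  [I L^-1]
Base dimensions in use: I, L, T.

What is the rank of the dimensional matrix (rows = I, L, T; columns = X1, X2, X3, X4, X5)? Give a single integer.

Write exponents as rows I,L,T / cols X1,X2,X3,X4,X5:
  I: [ 0  1  0  2  1]
  L: [ 1 -1 -1 -1 -1]
  T: [ 1  0 -1  1  0]
RREF → pivots at {X1,X2} ⇒ r = 2

2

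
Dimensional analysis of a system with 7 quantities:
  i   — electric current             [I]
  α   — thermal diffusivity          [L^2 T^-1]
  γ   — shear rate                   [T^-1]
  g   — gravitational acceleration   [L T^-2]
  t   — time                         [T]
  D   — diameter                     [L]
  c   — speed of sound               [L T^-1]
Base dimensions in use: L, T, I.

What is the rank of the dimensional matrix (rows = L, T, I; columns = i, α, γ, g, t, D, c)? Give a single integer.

Exponent matrix [L,T,I] × [i,α,γ,g,t,D,c]:
  L: [ 0  2  0  1  0  1  1]
  T: [ 0 -1 -1 -2  1  0 -1]
  I: [ 1  0  0  0  0  0  0]
Echelon form has 3 nonzero rows (pivots: i,α,γ)

3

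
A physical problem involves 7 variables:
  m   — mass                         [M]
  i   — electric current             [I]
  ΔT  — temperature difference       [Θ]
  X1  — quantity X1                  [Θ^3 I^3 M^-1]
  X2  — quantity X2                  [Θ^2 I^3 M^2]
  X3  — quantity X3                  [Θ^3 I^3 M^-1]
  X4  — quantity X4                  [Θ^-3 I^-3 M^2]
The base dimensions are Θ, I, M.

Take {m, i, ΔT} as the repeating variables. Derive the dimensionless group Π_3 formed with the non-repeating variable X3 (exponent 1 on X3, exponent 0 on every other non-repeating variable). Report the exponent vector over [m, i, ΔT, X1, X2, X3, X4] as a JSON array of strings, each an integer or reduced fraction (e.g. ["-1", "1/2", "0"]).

["1", "-3", "-3", "0", "0", "1", "0"]

Dimensional matrix (Θ×I×M by m×i×ΔT×X1×X2×X3×X4):
  Θ: [ 0  0  1  3  2  3 -3]
  I: [ 0  1  0  3  3  3 -3]
  M: [ 1  0  0 -1  2 -1  2]
Echelon form has 3 nonzero rows (pivots: m,i,ΔT)
Repeat: m,i,ΔT; free: X1,X2,X3,X4
RREF:
  r0: [   1    0    0   -1    2   -1    2]
  r1: [   0    1    0    3    3    3   -3]
  r2: [   0    0    1    3    2    3   -3]
Fix exponent of X3 at 1, X1 at 0, X2 at 0, X4 at 0; solve each RREF row for its pivot's exponent:
  r0: exp(m) + (-1)·1 = 0 ⇒ exp(m) = 1
  r1: exp(i) + (3)·1 = 0 ⇒ exp(i) = -3
  r2: exp(ΔT) + (3)·1 = 0 ⇒ exp(ΔT) = -3
Π_3 = m · i^-3 · ΔT^-3 · X3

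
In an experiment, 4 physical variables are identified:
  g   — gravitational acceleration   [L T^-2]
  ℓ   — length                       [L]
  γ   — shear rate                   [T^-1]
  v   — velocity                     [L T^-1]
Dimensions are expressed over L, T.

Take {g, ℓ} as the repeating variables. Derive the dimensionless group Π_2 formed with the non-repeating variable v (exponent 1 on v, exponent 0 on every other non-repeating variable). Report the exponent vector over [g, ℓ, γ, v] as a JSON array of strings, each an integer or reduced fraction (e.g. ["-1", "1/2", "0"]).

["-1/2", "-1/2", "0", "1"]

Dimensional matrix (L×T by g×ℓ×γ×v):
  L: [ 1  1  0  1]
  T: [-2  0 -1 -1]
Echelon form has 2 nonzero rows (pivots: g,ℓ)
Repeat: g,ℓ; free: γ,v
RREF:
  r0: [   1    0  1/2  1/2]
  r1: [   0    1 -1/2  1/2]
Fix exponent of v at 1, γ at 0; solve each RREF row for its pivot's exponent:
  r0: exp(g) + (1/2)·1 = 0 ⇒ exp(g) = -1/2
  r1: exp(ℓ) + (1/2)·1 = 0 ⇒ exp(ℓ) = -1/2
Π_2 = g^(-1/2) · ℓ^(-1/2) · v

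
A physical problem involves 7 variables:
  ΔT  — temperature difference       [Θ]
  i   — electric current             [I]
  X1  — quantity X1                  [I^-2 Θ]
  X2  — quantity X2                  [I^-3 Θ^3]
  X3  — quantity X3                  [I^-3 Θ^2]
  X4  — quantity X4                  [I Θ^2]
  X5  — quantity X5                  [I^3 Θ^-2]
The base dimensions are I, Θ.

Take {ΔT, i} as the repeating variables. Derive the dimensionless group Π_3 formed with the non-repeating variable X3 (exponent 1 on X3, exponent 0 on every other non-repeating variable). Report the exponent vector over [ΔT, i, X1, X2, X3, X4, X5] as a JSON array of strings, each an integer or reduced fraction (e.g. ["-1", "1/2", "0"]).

["-2", "3", "0", "0", "1", "0", "0"]

Write exponents as rows I,Θ / cols ΔT,i,X1,X2,X3,X4,X5:
  I: [ 0  1 -2 -3 -3  1  3]
  Θ: [ 1  0  1  3  2  2 -2]
Echelon form has 2 nonzero rows (pivots: ΔT,i)
Pivot set = {ΔT,i}, free = {X1,X2,X3,X4,X5}
RREF:
  r0: [   1    0    1    3    2    2   -2]
  r1: [   0    1   -2   -3   -3    1    3]
Fix exponent of X3 at 1, X1 at 0, X2 at 0, X4 at 0, X5 at 0; solve each RREF row for its pivot's exponent:
  r0: exp(ΔT) + (2)·1 = 0 ⇒ exp(ΔT) = -2
  r1: exp(i) + (-3)·1 = 0 ⇒ exp(i) = 3
Π_3 = ΔT^-2 · i^3 · X3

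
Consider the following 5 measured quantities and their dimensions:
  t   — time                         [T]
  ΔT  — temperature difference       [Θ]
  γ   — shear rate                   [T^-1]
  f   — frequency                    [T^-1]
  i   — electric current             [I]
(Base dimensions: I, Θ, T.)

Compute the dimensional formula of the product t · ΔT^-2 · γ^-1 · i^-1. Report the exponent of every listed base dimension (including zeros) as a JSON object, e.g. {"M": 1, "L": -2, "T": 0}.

{"I": -1, "Θ": -2, "T": 2}

Dimensional matrix (I×Θ×T by t×ΔT×γ×f×i):
  I: [ 0  0  0  0  1]
  Θ: [ 0  1  0  0  0]
  T: [ 1  0 -1 -1  0]
  [I]: (1)·0+(-2)·0+(-1)·0+(-1)·1 = -1
  [Θ]: (1)·0+(-2)·1+(-1)·0+(-1)·0 = -2
  [T]: (1)·1+(-2)·0+(-1)·-1+(-1)·0 = 2
⇒ I^-1 Θ^-2 T^2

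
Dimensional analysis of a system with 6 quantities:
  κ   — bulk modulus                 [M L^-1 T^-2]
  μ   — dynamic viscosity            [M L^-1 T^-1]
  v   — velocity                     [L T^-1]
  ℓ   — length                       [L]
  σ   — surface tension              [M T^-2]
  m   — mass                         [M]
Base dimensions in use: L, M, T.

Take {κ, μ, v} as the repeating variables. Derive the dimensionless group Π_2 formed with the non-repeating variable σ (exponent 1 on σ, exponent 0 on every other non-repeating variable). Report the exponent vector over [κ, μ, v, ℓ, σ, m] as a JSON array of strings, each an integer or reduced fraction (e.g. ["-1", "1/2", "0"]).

Write exponents as rows L,M,T / cols κ,μ,v,ℓ,σ,m:
  L: [-1 -1  1  1  0  0]
  M: [ 1  1  0  0  1  1]
  T: [-2 -1 -1  0 -2  0]
RREF → pivots at {κ,μ,v} ⇒ r = 3
Pivot set = {κ,μ,v}, free = {ℓ,σ,m}
RREF:
  r0: [   1    0    0   -1    0   -2]
  r1: [   0    1    0    1    1    3]
  r2: [   0    0    1    1    1    1]
Fix exponent of σ at 1, ℓ at 0, m at 0; solve each RREF row for its pivot's exponent:
  r0: exp(κ) + (0)·1 = 0 ⇒ exp(κ) = 0
  r1: exp(μ) + (1)·1 = 0 ⇒ exp(μ) = -1
  r2: exp(v) + (1)·1 = 0 ⇒ exp(v) = -1
Π_2 = μ^-1 · v^-1 · σ

["0", "-1", "-1", "0", "1", "0"]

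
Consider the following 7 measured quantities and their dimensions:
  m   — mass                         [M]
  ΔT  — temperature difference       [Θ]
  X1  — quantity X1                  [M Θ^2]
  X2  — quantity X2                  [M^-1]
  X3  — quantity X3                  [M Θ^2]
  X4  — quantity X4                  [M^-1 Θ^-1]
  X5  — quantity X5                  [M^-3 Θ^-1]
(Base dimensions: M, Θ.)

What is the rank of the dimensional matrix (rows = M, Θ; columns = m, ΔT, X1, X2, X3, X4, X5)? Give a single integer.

Exponent matrix [M,Θ] × [m,ΔT,X1,X2,X3,X4,X5]:
  M: [ 1  0  1 -1  1 -1 -3]
  Θ: [ 0  1  2  0  2 -1 -1]
RREF → pivots at {m,ΔT} ⇒ r = 2

2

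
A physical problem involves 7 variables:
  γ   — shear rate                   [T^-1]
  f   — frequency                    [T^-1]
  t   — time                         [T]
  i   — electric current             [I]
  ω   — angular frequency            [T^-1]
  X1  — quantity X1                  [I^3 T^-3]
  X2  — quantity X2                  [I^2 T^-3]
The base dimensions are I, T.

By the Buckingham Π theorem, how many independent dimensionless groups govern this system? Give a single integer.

5

Exponent matrix [I,T] × [γ,f,t,i,ω,X1,X2]:
  I: [ 0  0  0  1  0  3  2]
  T: [-1 -1  1  0 -1 -3 -3]
RREF → pivots at {γ,i} ⇒ r = 2
Π count = n − r = 7 − 2 = 5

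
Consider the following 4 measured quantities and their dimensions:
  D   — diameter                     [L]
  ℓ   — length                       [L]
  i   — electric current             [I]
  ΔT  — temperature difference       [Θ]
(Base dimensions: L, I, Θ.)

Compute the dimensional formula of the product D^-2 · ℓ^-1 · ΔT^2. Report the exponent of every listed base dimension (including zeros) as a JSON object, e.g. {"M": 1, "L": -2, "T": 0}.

Write exponents as rows L,I,Θ / cols D,ℓ,i,ΔT:
  L: [ 1  1  0  0]
  I: [ 0  0  1  0]
  Θ: [ 0  0  0  1]
  [L]: (-2)·1+(-1)·1+(2)·0 = -3
  [I]: (-2)·0+(-1)·0+(2)·0 = 0
  [Θ]: (-2)·0+(-1)·0+(2)·1 = 2
⇒ L^-3 Θ^2

{"L": -3, "I": 0, "Θ": 2}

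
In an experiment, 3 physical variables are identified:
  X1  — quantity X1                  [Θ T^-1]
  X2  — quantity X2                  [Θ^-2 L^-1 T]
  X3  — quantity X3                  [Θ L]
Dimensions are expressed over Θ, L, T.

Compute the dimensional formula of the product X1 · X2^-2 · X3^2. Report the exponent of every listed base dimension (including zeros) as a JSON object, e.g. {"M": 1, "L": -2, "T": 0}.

Write exponents as rows Θ,L,T / cols X1,X2,X3:
  Θ: [ 1 -2  1]
  L: [ 0 -1  1]
  T: [-1  1  0]
  [Θ]: (1)·1+(-2)·-2+(2)·1 = 7
  [L]: (1)·0+(-2)·-1+(2)·1 = 4
  [T]: (1)·-1+(-2)·1+(2)·0 = -3
⇒ Θ^7 L^4 T^-3

{"Θ": 7, "L": 4, "T": -3}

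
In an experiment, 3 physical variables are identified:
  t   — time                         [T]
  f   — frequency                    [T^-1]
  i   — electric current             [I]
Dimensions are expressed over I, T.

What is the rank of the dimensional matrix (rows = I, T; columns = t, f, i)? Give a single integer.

2

Dimensional matrix (I×T by t×f×i):
  I: [ 0  0  1]
  T: [ 1 -1  0]
RREF → pivots at {t,i} ⇒ r = 2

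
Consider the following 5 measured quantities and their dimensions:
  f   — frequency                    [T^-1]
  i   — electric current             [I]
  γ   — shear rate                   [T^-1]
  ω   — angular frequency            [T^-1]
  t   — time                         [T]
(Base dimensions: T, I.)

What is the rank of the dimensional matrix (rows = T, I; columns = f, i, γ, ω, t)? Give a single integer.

Exponent matrix [T,I] × [f,i,γ,ω,t]:
  T: [-1  0 -1 -1  1]
  I: [ 0  1  0  0  0]
Echelon form has 2 nonzero rows (pivots: f,i)

2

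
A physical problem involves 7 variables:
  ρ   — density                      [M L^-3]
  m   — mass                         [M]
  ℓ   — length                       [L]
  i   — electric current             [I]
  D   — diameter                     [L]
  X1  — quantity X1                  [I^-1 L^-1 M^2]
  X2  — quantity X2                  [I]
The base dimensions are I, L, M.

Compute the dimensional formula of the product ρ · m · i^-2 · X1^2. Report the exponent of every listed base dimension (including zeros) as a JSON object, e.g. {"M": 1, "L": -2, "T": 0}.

Dimensional matrix (I×L×M by ρ×m×ℓ×i×D×X1×X2):
  I: [ 0  0  0  1  0 -1  1]
  L: [-3  0  1  0  1 -1  0]
  M: [ 1  1  0  0  0  2  0]
  [I]: (1)·0+(1)·0+(-2)·1+(2)·-1 = -4
  [L]: (1)·-3+(1)·0+(-2)·0+(2)·-1 = -5
  [M]: (1)·1+(1)·1+(-2)·0+(2)·2 = 6
⇒ I^-4 L^-5 M^6

{"I": -4, "L": -5, "M": 6}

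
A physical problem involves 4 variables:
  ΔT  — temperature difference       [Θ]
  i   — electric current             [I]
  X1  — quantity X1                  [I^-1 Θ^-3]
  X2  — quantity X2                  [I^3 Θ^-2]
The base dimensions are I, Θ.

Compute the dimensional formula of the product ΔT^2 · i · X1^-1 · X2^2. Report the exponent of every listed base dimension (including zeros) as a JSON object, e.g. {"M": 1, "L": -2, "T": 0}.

{"I": 8, "Θ": 1}

Dimensional matrix (I×Θ by ΔT×i×X1×X2):
  I: [ 0  1 -1  3]
  Θ: [ 1  0 -3 -2]
  [I]: (2)·0+(1)·1+(-1)·-1+(2)·3 = 8
  [Θ]: (2)·1+(1)·0+(-1)·-3+(2)·-2 = 1
⇒ I^8 Θ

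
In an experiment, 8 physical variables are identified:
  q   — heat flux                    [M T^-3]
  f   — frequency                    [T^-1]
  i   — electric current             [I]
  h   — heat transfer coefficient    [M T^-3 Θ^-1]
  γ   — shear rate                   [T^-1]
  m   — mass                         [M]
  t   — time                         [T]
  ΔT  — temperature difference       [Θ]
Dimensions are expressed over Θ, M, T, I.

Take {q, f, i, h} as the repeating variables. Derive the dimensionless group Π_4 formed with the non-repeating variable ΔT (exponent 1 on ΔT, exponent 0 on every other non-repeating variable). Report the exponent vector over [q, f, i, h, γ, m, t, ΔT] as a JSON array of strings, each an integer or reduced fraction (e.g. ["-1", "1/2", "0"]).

Exponent matrix [Θ,M,T,I] × [q,f,i,h,γ,m,t,ΔT]:
  Θ: [ 0  0  0 -1  0  0  0  1]
  M: [ 1  0  0  1  0  1  0  0]
  T: [-3 -1  0 -3 -1  0  1  0]
  I: [ 0  0  1  0  0  0  0  0]
Echelon form has 4 nonzero rows (pivots: q,f,i,h)
Repeat: q,f,i,h; free: γ,m,t,ΔT
RREF:
  r0: [   1    0    0    0    0    1    0    1]
  r1: [   0    1    0    0    1   -3   -1    0]
  r2: [   0    0    1    0    0    0    0    0]
  r3: [   0    0    0    1    0    0    0   -1]
Fix exponent of ΔT at 1, γ at 0, m at 0, t at 0; solve each RREF row for its pivot's exponent:
  r0: exp(q) + (1)·1 = 0 ⇒ exp(q) = -1
  r1: exp(f) + (0)·1 = 0 ⇒ exp(f) = 0
  r2: exp(i) + (0)·1 = 0 ⇒ exp(i) = 0
  r3: exp(h) + (-1)·1 = 0 ⇒ exp(h) = 1
Π_4 = q^-1 · h · ΔT

["-1", "0", "0", "1", "0", "0", "0", "1"]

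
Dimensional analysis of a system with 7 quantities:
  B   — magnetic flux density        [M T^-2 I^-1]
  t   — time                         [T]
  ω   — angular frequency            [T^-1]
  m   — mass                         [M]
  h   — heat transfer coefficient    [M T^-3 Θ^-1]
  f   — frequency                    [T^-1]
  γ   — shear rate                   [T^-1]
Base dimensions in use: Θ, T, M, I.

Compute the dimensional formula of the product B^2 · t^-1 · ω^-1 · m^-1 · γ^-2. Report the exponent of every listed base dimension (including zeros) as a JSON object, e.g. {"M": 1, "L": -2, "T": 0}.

Dimensional matrix (Θ×T×M×I by B×t×ω×m×h×f×γ):
  Θ: [ 0  0  0  0 -1  0  0]
  T: [-2  1 -1  0 -3 -1 -1]
  M: [ 1  0  0  1  1  0  0]
  I: [-1  0  0  0  0  0  0]
  [Θ]: (2)·0+(-1)·0+(-1)·0+(-1)·0+(-2)·0 = 0
  [T]: (2)·-2+(-1)·1+(-1)·-1+(-1)·0+(-2)·-1 = -2
  [M]: (2)·1+(-1)·0+(-1)·0+(-1)·1+(-2)·0 = 1
  [I]: (2)·-1+(-1)·0+(-1)·0+(-1)·0+(-2)·0 = -2
⇒ T^-2 M I^-2

{"Θ": 0, "T": -2, "M": 1, "I": -2}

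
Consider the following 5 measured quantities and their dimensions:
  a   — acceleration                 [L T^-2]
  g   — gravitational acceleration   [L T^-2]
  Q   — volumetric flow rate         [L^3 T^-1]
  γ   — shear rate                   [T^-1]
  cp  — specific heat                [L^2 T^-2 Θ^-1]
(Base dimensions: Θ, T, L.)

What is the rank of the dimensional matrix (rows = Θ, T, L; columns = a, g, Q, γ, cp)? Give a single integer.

Write exponents as rows Θ,T,L / cols a,g,Q,γ,cp:
  Θ: [ 0  0  0  0 -1]
  T: [-2 -2 -1 -1 -2]
  L: [ 1  1  3  0  2]
RREF → pivots at {a,Q,cp} ⇒ r = 3

3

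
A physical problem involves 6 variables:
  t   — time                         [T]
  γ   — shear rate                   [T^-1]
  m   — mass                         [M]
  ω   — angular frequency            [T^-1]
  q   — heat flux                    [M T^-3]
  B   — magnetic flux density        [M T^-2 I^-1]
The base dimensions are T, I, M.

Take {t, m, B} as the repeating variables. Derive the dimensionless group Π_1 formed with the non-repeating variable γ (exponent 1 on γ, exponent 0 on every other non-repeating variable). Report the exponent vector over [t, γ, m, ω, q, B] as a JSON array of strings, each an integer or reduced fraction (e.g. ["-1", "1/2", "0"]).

["1", "1", "0", "0", "0", "0"]

Dimensional matrix (T×I×M by t×γ×m×ω×q×B):
  T: [ 1 -1  0 -1 -3 -2]
  I: [ 0  0  0  0  0 -1]
  M: [ 0  0  1  0  1  1]
RREF → pivots at {t,m,B} ⇒ r = 3
Pivot set = {t,m,B}, free = {γ,ω,q}
RREF:
  r0: [   1   -1    0   -1   -3    0]
  r1: [   0    0    1    0    1    0]
  r2: [   0    0    0    0    0    1]
Fix exponent of γ at 1, ω at 0, q at 0; solve each RREF row for its pivot's exponent:
  r0: exp(t) + (-1)·1 = 0 ⇒ exp(t) = 1
  r1: exp(m) + (0)·1 = 0 ⇒ exp(m) = 0
  r2: exp(B) + (0)·1 = 0 ⇒ exp(B) = 0
Π_1 = t · γ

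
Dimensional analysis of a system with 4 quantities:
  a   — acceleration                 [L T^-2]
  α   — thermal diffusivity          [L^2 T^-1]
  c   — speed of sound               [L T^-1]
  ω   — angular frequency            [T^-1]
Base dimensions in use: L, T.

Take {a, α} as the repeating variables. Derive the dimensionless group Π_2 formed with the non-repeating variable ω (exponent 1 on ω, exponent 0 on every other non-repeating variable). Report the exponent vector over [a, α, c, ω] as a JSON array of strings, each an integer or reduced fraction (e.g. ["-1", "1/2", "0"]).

Write exponents as rows L,T / cols a,α,c,ω:
  L: [ 1  2  1  0]
  T: [-2 -1 -1 -1]
Echelon form has 2 nonzero rows (pivots: a,α)
Repeat: a,α; free: c,ω
RREF:
  r0: [   1    0  1/3  2/3]
  r1: [   0    1  1/3 -1/3]
Fix exponent of ω at 1, c at 0; solve each RREF row for its pivot's exponent:
  r0: exp(a) + (2/3)·1 = 0 ⇒ exp(a) = -2/3
  r1: exp(α) + (-1/3)·1 = 0 ⇒ exp(α) = 1/3
Π_2 = a^(-2/3) · α^(1/3) · ω

["-2/3", "1/3", "0", "1"]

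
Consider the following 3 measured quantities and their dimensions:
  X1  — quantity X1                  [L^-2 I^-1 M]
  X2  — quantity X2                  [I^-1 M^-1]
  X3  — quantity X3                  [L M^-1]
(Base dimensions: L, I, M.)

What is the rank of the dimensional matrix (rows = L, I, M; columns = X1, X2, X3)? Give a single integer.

Exponent matrix [L,I,M] × [X1,X2,X3]:
  L: [-2  0  1]
  I: [-1 -1  0]
  M: [ 1 -1 -1]
RREF → pivots at {X1,X2} ⇒ r = 2

2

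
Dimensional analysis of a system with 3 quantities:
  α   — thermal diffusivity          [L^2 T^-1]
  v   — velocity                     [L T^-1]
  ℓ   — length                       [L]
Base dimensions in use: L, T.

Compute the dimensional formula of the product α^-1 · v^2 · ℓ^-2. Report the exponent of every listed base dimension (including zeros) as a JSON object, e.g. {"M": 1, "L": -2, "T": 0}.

{"L": -2, "T": -1}

Dimensional matrix (L×T by α×v×ℓ):
  L: [ 2  1  1]
  T: [-1 -1  0]
  [L]: (-1)·2+(2)·1+(-2)·1 = -2
  [T]: (-1)·-1+(2)·-1+(-2)·0 = -1
⇒ L^-2 T^-1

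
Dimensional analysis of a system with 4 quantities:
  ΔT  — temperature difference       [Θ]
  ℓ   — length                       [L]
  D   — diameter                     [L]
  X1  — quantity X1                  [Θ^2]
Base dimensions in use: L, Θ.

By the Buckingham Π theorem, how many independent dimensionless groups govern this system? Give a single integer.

Dimensional matrix (L×Θ by ΔT×ℓ×D×X1):
  L: [ 0  1  1  0]
  Θ: [ 1  0  0  2]
Row reduction gives pivot columns ΔT,ℓ; rank = 2
n=4, r=2 ⇒ 2 dimensionless groups

2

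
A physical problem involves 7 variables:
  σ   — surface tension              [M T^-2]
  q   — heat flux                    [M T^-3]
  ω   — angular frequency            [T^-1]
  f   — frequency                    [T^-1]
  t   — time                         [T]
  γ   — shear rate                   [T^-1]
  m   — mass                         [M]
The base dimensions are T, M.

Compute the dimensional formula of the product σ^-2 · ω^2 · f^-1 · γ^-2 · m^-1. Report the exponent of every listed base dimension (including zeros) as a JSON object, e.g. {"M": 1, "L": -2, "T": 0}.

Dimensional matrix (T×M by σ×q×ω×f×t×γ×m):
  T: [-2 -3 -1 -1  1 -1  0]
  M: [ 1  1  0  0  0  0  1]
  [T]: (-2)·-2+(2)·-1+(-1)·-1+(-2)·-1+(-1)·0 = 5
  [M]: (-2)·1+(2)·0+(-1)·0+(-2)·0+(-1)·1 = -3
⇒ T^5 M^-3

{"T": 5, "M": -3}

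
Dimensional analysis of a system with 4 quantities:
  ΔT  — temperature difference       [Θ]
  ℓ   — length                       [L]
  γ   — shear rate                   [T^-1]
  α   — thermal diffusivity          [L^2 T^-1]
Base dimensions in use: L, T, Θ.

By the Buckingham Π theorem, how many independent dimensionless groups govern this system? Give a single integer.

1

Dimensional matrix (L×T×Θ by ΔT×ℓ×γ×α):
  L: [ 0  1  0  2]
  T: [ 0  0 -1 -1]
  Θ: [ 1  0  0  0]
Row reduction gives pivot columns ΔT,ℓ,γ; rank = 3
n=4, r=3 ⇒ 1 dimensionless group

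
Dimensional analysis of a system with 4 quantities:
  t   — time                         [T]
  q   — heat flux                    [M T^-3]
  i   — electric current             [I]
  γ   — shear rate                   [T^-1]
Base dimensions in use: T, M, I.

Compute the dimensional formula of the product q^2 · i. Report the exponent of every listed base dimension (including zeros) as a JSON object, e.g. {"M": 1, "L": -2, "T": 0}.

{"T": -6, "M": 2, "I": 1}

Exponent matrix [T,M,I] × [t,q,i,γ]:
  T: [ 1 -3  0 -1]
  M: [ 0  1  0  0]
  I: [ 0  0  1  0]
  [T]: (2)·-3+(1)·0 = -6
  [M]: (2)·1+(1)·0 = 2
  [I]: (2)·0+(1)·1 = 1
⇒ T^-6 M^2 I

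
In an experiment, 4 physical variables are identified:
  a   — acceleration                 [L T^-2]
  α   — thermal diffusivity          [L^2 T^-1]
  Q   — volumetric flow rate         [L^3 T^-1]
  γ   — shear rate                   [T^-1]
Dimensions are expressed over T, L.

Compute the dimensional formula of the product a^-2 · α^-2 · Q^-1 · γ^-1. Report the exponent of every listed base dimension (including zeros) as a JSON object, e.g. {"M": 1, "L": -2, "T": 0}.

Write exponents as rows T,L / cols a,α,Q,γ:
  T: [-2 -1 -1 -1]
  L: [ 1  2  3  0]
  [T]: (-2)·-2+(-2)·-1+(-1)·-1+(-1)·-1 = 8
  [L]: (-2)·1+(-2)·2+(-1)·3+(-1)·0 = -9
⇒ T^8 L^-9

{"T": 8, "L": -9}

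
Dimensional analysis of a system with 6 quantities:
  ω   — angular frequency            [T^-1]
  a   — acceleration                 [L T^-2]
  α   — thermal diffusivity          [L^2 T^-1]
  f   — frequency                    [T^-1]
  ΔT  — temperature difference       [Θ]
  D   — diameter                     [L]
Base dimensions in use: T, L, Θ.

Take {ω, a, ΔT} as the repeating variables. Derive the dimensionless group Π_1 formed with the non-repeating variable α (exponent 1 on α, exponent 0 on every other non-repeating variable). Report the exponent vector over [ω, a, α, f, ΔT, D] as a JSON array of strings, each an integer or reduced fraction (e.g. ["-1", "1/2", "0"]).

Write exponents as rows T,L,Θ / cols ω,a,α,f,ΔT,D:
  T: [-1 -2 -1 -1  0  0]
  L: [ 0  1  2  0  0  1]
  Θ: [ 0  0  0  0  1  0]
Echelon form has 3 nonzero rows (pivots: ω,a,ΔT)
Pivot set = {ω,a,ΔT}, free = {α,f,D}
RREF:
  r0: [   1    0   -3    1    0   -2]
  r1: [   0    1    2    0    0    1]
  r2: [   0    0    0    0    1    0]
Fix exponent of α at 1, f at 0, D at 0; solve each RREF row for its pivot's exponent:
  r0: exp(ω) + (-3)·1 = 0 ⇒ exp(ω) = 3
  r1: exp(a) + (2)·1 = 0 ⇒ exp(a) = -2
  r2: exp(ΔT) + (0)·1 = 0 ⇒ exp(ΔT) = 0
Π_1 = ω^3 · a^-2 · α

["3", "-2", "1", "0", "0", "0"]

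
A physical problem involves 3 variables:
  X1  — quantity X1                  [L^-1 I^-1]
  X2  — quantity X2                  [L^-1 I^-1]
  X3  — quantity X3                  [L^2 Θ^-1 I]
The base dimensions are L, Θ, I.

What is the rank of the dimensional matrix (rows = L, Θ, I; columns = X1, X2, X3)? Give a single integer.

2

Exponent matrix [L,Θ,I] × [X1,X2,X3]:
  L: [-1 -1  2]
  Θ: [ 0  0 -1]
  I: [-1 -1  1]
RREF → pivots at {X1,X3} ⇒ r = 2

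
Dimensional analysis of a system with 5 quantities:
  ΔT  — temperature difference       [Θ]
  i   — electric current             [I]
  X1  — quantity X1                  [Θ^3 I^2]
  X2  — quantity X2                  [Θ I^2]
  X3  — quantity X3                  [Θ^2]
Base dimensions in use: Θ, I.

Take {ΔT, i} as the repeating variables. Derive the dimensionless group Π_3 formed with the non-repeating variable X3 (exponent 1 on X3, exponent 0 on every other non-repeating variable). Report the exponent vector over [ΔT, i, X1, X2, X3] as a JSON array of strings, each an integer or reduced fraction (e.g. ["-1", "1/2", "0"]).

Write exponents as rows Θ,I / cols ΔT,i,X1,X2,X3:
  Θ: [ 1  0  3  1  2]
  I: [ 0  1  2  2  0]
Row reduction gives pivot columns ΔT,i; rank = 2
Pivot set = {ΔT,i}, free = {X1,X2,X3}
RREF:
  r0: [   1    0    3    1    2]
  r1: [   0    1    2    2    0]
Fix exponent of X3 at 1, X1 at 0, X2 at 0; solve each RREF row for its pivot's exponent:
  r0: exp(ΔT) + (2)·1 = 0 ⇒ exp(ΔT) = -2
  r1: exp(i) + (0)·1 = 0 ⇒ exp(i) = 0
Π_3 = ΔT^-2 · X3

["-2", "0", "0", "0", "1"]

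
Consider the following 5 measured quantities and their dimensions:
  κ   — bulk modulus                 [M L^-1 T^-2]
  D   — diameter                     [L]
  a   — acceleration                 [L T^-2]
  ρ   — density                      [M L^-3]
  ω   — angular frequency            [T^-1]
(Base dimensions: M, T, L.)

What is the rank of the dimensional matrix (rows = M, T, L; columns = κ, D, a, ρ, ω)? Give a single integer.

3

Write exponents as rows M,T,L / cols κ,D,a,ρ,ω:
  M: [ 1  0  0  1  0]
  T: [-2  0 -2  0 -1]
  L: [-1  1  1 -3  0]
Echelon form has 3 nonzero rows (pivots: κ,D,a)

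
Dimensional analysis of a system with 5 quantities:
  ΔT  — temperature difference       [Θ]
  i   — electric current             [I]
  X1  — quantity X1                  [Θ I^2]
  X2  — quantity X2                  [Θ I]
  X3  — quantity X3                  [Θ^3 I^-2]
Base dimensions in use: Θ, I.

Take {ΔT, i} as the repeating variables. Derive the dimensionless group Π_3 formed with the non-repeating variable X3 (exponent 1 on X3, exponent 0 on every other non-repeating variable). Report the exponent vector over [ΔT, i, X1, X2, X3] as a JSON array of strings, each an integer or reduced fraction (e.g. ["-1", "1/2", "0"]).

["-3", "2", "0", "0", "1"]

Write exponents as rows Θ,I / cols ΔT,i,X1,X2,X3:
  Θ: [ 1  0  1  1  3]
  I: [ 0  1  2  1 -2]
Echelon form has 2 nonzero rows (pivots: ΔT,i)
Pivot set = {ΔT,i}, free = {X1,X2,X3}
RREF:
  r0: [   1    0    1    1    3]
  r1: [   0    1    2    1   -2]
Fix exponent of X3 at 1, X1 at 0, X2 at 0; solve each RREF row for its pivot's exponent:
  r0: exp(ΔT) + (3)·1 = 0 ⇒ exp(ΔT) = -3
  r1: exp(i) + (-2)·1 = 0 ⇒ exp(i) = 2
Π_3 = ΔT^-3 · i^2 · X3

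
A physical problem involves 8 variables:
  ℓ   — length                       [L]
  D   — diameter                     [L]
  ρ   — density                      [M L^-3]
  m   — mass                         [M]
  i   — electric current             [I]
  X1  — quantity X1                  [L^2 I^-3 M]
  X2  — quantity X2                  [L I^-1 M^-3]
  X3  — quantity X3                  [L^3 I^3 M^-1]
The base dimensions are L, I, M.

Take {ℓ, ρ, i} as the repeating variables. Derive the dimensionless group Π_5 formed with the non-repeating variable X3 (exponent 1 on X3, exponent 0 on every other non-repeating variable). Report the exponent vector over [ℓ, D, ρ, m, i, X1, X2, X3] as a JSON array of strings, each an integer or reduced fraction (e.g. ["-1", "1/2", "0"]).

["0", "0", "1", "0", "-3", "0", "0", "1"]

Exponent matrix [L,I,M] × [ℓ,D,ρ,m,i,X1,X2,X3]:
  L: [ 1  1 -3  0  0  2  1  3]
  I: [ 0  0  0  0  1 -3 -1  3]
  M: [ 0  0  1  1  0  1 -3 -1]
Row reduction gives pivot columns ℓ,ρ,i; rank = 3
Repeat: ℓ,ρ,i; free: D,m,X1,X2,X3
RREF:
  r0: [   1    1    0    3    0    5   -8    0]
  r1: [   0    0    1    1    0    1   -3   -1]
  r2: [   0    0    0    0    1   -3   -1    3]
Fix exponent of X3 at 1, D at 0, m at 0, X1 at 0, X2 at 0; solve each RREF row for its pivot's exponent:
  r0: exp(ℓ) + (0)·1 = 0 ⇒ exp(ℓ) = 0
  r1: exp(ρ) + (-1)·1 = 0 ⇒ exp(ρ) = 1
  r2: exp(i) + (3)·1 = 0 ⇒ exp(i) = -3
Π_5 = ρ · i^-3 · X3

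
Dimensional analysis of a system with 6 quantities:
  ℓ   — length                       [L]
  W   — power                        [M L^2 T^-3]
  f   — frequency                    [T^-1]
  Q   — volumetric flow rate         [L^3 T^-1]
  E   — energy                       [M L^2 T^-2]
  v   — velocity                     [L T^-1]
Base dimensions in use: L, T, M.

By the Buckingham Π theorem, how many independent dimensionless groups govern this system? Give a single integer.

3

Dimensional matrix (L×T×M by ℓ×W×f×Q×E×v):
  L: [ 1  2  0  3  2  1]
  T: [ 0 -3 -1 -1 -2 -1]
  M: [ 0  1  0  0  1  0]
Echelon form has 3 nonzero rows (pivots: ℓ,W,f)
n=6, r=3 ⇒ 3 dimensionless groups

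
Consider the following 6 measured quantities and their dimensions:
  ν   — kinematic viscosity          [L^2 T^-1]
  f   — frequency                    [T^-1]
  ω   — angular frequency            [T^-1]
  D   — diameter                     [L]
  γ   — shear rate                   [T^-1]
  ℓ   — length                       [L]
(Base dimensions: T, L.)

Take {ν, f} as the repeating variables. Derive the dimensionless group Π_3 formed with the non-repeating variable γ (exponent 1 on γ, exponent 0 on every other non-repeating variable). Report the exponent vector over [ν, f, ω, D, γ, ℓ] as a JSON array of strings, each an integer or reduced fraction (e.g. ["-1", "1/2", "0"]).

Write exponents as rows T,L / cols ν,f,ω,D,γ,ℓ:
  T: [-1 -1 -1  0 -1  0]
  L: [ 2  0  0  1  0  1]
Echelon form has 2 nonzero rows (pivots: ν,f)
Repeat: ν,f; free: ω,D,γ,ℓ
RREF:
  r0: [   1    0    0  1/2    0  1/2]
  r1: [   0    1    1 -1/2    1 -1/2]
Fix exponent of γ at 1, ω at 0, D at 0, ℓ at 0; solve each RREF row for its pivot's exponent:
  r0: exp(ν) + (0)·1 = 0 ⇒ exp(ν) = 0
  r1: exp(f) + (1)·1 = 0 ⇒ exp(f) = -1
Π_3 = f^-1 · γ

["0", "-1", "0", "0", "1", "0"]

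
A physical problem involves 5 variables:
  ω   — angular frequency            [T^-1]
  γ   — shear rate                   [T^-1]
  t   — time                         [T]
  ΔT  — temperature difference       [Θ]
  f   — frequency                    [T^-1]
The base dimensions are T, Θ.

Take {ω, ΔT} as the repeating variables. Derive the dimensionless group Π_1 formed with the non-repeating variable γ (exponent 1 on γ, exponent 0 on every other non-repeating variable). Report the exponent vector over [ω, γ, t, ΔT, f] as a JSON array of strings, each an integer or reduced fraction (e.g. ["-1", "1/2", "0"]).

["-1", "1", "0", "0", "0"]

Write exponents as rows T,Θ / cols ω,γ,t,ΔT,f:
  T: [-1 -1  1  0 -1]
  Θ: [ 0  0  0  1  0]
Row reduction gives pivot columns ω,ΔT; rank = 2
Repeat: ω,ΔT; free: γ,t,f
RREF:
  r0: [   1    1   -1    0    1]
  r1: [   0    0    0    1    0]
Fix exponent of γ at 1, t at 0, f at 0; solve each RREF row for its pivot's exponent:
  r0: exp(ω) + (1)·1 = 0 ⇒ exp(ω) = -1
  r1: exp(ΔT) + (0)·1 = 0 ⇒ exp(ΔT) = 0
Π_1 = ω^-1 · γ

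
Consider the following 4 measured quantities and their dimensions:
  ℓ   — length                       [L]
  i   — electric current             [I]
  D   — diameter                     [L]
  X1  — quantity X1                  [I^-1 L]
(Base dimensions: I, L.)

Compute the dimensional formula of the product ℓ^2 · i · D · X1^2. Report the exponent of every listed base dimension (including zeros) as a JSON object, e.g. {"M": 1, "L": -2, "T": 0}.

{"I": -1, "L": 5}

Dimensional matrix (I×L by ℓ×i×D×X1):
  I: [ 0  1  0 -1]
  L: [ 1  0  1  1]
  [I]: (2)·0+(1)·1+(1)·0+(2)·-1 = -1
  [L]: (2)·1+(1)·0+(1)·1+(2)·1 = 5
⇒ I^-1 L^5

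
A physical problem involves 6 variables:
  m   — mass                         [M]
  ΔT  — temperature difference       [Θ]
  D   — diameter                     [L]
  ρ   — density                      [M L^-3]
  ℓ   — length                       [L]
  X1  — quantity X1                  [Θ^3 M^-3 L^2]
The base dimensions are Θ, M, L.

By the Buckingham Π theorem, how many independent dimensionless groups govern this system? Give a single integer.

3

Write exponents as rows Θ,M,L / cols m,ΔT,D,ρ,ℓ,X1:
  Θ: [ 0  1  0  0  0  3]
  M: [ 1  0  0  1  0 -3]
  L: [ 0  0  1 -3  1  2]
Row reduction gives pivot columns m,ΔT,D; rank = 3
Π count = n − r = 6 − 3 = 3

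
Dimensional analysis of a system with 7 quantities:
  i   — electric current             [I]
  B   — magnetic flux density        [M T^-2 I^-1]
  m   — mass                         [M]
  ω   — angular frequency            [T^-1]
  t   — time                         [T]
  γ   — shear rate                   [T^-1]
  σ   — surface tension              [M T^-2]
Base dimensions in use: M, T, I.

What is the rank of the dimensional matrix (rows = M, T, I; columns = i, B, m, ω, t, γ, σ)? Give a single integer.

Exponent matrix [M,T,I] × [i,B,m,ω,t,γ,σ]:
  M: [ 0  1  1  0  0  0  1]
  T: [ 0 -2  0 -1  1 -1 -2]
  I: [ 1 -1  0  0  0  0  0]
RREF → pivots at {i,B,m} ⇒ r = 3

3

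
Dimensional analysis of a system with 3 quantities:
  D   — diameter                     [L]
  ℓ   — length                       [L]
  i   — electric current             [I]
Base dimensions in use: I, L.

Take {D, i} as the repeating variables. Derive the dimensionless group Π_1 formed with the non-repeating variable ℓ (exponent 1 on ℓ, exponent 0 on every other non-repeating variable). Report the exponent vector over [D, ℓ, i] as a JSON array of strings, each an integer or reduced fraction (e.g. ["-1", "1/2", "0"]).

["-1", "1", "0"]

Dimensional matrix (I×L by D×ℓ×i):
  I: [ 0  0  1]
  L: [ 1  1  0]
Row reduction gives pivot columns D,i; rank = 2
Repeat: D,i; free: ℓ
RREF:
  r0: [   1    1    0]
  r1: [   0    0    1]
Fix exponent of ℓ at 1; solve each RREF row for its pivot's exponent:
  r0: exp(D) + (1)·1 = 0 ⇒ exp(D) = -1
  r1: exp(i) + (0)·1 = 0 ⇒ exp(i) = 0
Π_1 = D^-1 · ℓ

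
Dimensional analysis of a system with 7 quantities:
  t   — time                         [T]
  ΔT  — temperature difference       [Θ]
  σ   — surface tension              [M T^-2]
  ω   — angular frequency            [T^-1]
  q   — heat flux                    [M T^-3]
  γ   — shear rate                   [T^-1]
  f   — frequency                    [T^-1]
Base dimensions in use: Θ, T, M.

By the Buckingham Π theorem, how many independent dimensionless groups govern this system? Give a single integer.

4

Exponent matrix [Θ,T,M] × [t,ΔT,σ,ω,q,γ,f]:
  Θ: [ 0  1  0  0  0  0  0]
  T: [ 1  0 -2 -1 -3 -1 -1]
  M: [ 0  0  1  0  1  0  0]
Echelon form has 3 nonzero rows (pivots: t,ΔT,σ)
Π count = n − r = 7 − 3 = 4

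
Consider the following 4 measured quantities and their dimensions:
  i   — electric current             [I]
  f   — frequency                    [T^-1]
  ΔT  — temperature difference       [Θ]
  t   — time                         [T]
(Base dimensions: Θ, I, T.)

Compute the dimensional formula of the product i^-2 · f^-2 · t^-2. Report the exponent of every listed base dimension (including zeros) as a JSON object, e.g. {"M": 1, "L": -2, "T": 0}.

Exponent matrix [Θ,I,T] × [i,f,ΔT,t]:
  Θ: [ 0  0  1  0]
  I: [ 1  0  0  0]
  T: [ 0 -1  0  1]
  [Θ]: (-2)·0+(-2)·0+(-2)·0 = 0
  [I]: (-2)·1+(-2)·0+(-2)·0 = -2
  [T]: (-2)·0+(-2)·-1+(-2)·1 = 0
⇒ I^-2

{"Θ": 0, "I": -2, "T": 0}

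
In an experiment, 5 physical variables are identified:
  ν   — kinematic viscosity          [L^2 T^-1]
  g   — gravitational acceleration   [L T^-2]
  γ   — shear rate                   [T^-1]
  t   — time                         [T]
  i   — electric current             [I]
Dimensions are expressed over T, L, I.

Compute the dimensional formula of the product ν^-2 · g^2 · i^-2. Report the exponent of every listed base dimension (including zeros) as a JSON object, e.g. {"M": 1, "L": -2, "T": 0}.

Exponent matrix [T,L,I] × [ν,g,γ,t,i]:
  T: [-1 -2 -1  1  0]
  L: [ 2  1  0  0  0]
  I: [ 0  0  0  0  1]
  [T]: (-2)·-1+(2)·-2+(-2)·0 = -2
  [L]: (-2)·2+(2)·1+(-2)·0 = -2
  [I]: (-2)·0+(2)·0+(-2)·1 = -2
⇒ T^-2 L^-2 I^-2

{"T": -2, "L": -2, "I": -2}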